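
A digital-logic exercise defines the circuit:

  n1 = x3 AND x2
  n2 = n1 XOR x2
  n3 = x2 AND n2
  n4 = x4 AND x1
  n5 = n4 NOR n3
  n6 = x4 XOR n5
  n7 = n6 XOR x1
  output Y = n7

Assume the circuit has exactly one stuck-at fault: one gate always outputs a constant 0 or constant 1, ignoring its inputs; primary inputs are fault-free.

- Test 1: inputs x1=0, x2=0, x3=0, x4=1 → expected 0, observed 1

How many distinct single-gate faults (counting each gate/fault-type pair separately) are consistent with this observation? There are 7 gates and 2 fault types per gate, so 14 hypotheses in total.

Fault-free: n1=0, n2=0, n3=0, n4=0, n5=1, n6=0, n7=0 → 0. Observed 1.
  n1 stuck-at-0: output 0 ✗
  n1 stuck-at-1: output 0 ✗
  n2 stuck-at-0: output 0 ✗
  n2 stuck-at-1: output 0 ✗
  n3 stuck-at-0: output 0 ✗
  n3 stuck-at-1: output 1 ✓
  n4 stuck-at-0: output 0 ✗
  n4 stuck-at-1: output 1 ✓
  n5 stuck-at-0: output 1 ✓
  n5 stuck-at-1: output 0 ✗
  n6 stuck-at-0: output 0 ✗
  n6 stuck-at-1: output 1 ✓
  n7 stuck-at-0: output 0 ✗
  n7 stuck-at-1: output 1 ✓
Consistent faults: {n3 stuck-at-1, n4 stuck-at-1, n5 stuck-at-0, n6 stuck-at-1, n7 stuck-at-1} — 5 in all.

5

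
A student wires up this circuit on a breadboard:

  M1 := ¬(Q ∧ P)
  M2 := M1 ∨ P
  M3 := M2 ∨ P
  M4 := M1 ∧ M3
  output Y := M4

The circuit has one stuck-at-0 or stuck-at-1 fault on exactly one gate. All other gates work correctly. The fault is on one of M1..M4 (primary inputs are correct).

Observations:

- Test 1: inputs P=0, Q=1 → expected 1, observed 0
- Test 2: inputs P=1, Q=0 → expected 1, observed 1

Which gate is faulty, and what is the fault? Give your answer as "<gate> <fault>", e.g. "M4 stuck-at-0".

M2 stuck-at-0

Fault-free values for test 1 (P=0, Q=1): M1=1, M2=1, M3=1, M4=1, giving Y=1. Observed 0.
Test 1: faults giving observed 0 are {M1 stuck-at-0, M2 stuck-at-0, M3 stuck-at-0, M4 stuck-at-0}.
Test 2 (P=1, Q=0): fault-free M1=1, M2=1, M3=1, M4=1 → 1; observed 1. Eliminates M1 stuck-at-0, M3 stuck-at-0, M4 stuck-at-0.
Only M2 stuck-at-0 is consistent with every test.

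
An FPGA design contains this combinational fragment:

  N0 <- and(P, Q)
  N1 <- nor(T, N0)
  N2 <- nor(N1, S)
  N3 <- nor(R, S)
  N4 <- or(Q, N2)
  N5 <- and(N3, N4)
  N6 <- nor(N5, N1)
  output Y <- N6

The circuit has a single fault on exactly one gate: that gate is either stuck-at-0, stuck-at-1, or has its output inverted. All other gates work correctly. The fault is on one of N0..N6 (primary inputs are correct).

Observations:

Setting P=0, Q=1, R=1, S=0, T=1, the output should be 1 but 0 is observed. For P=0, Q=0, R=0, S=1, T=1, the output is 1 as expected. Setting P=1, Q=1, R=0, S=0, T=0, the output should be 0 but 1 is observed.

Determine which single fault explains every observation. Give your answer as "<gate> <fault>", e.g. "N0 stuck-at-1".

N3 inverted output

Fault-free values for test 1 (P=0, Q=1, R=1, S=0, T=1): N0=0, N1=0, N2=1, N3=0, N4=1, N5=0, N6=1, giving Y=1. Observed 0.
Test 1: faults giving observed 0 are {N1 stuck-at-1, N1 inverted output, N3 stuck-at-1, N3 inverted output, N5 stuck-at-1, N5 inverted output, N6 stuck-at-0, N6 inverted output}.
Test 2 (P=0, Q=0, R=0, S=1, T=1): fault-free N0=0, N1=0, N2=0, N3=0, N4=0, N5=0, N6=1 → 1; observed 1. Eliminates N1 stuck-at-1, N1 inverted output, N5 stuck-at-1, N5 inverted output, N6 stuck-at-0, N6 inverted output.
Test 3 (P=1, Q=1, R=0, S=0, T=0): fault-free N0=1, N1=0, N2=1, N3=1, N4=1, N5=1, N6=0 → 0; observed 1. Eliminates N3 stuck-at-1.
Only N3 inverted output is consistent with every test.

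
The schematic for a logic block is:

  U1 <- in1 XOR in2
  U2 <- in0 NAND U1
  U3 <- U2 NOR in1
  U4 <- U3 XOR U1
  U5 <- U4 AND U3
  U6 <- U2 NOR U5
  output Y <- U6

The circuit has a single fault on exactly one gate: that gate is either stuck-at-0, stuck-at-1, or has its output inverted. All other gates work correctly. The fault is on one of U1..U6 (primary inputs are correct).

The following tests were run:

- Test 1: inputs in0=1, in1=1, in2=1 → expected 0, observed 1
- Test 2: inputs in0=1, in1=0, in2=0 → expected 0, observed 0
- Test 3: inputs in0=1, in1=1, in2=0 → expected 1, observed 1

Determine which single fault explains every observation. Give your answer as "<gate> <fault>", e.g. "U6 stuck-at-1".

Fault-free values for test 1 (in0=1, in1=1, in2=1): U1=0, U2=1, U3=0, U4=0, U5=0, U6=0, giving Y=0. Observed 1.
Test 1: faults giving observed 1 are {U1 stuck-at-1, U1 inverted output, U2 stuck-at-0, U2 inverted output, U6 stuck-at-1, U6 inverted output}.
Test 2 (in0=1, in1=0, in2=0): fault-free U1=0, U2=1, U3=0, U4=0, U5=0, U6=0 → 0; observed 0. Eliminates U1 stuck-at-1, U1 inverted output, U6 stuck-at-1, U6 inverted output.
Test 3 (in0=1, in1=1, in2=0): fault-free U1=1, U2=0, U3=0, U4=1, U5=0, U6=1 → 1; observed 1. Eliminates U2 inverted output.
Only U2 stuck-at-0 is consistent with every test.

U2 stuck-at-0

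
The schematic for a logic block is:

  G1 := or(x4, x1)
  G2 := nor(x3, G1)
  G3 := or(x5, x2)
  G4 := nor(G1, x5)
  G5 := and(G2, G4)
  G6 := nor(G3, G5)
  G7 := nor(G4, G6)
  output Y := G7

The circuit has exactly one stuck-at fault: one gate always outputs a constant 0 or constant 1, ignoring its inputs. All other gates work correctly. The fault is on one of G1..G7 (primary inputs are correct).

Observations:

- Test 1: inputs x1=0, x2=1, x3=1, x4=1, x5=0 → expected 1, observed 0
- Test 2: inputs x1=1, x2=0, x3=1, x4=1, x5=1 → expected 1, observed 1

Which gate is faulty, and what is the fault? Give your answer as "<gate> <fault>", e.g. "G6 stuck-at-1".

Fault-free values for test 1 (x1=0, x2=1, x3=1, x4=1, x5=0): G1=1, G2=0, G3=1, G4=0, G5=0, G6=0, G7=1, giving Y=1. Observed 0.
Test 1: faults giving observed 0 are {G1 stuck-at-0, G3 stuck-at-0, G4 stuck-at-1, G6 stuck-at-1, G7 stuck-at-0}.
Test 2 (x1=1, x2=0, x3=1, x4=1, x5=1): fault-free G1=1, G2=0, G3=1, G4=0, G5=0, G6=0, G7=1 → 1; observed 1. Eliminates G3 stuck-at-0, G4 stuck-at-1, G6 stuck-at-1, G7 stuck-at-0.
Only G1 stuck-at-0 is consistent with every test.

G1 stuck-at-0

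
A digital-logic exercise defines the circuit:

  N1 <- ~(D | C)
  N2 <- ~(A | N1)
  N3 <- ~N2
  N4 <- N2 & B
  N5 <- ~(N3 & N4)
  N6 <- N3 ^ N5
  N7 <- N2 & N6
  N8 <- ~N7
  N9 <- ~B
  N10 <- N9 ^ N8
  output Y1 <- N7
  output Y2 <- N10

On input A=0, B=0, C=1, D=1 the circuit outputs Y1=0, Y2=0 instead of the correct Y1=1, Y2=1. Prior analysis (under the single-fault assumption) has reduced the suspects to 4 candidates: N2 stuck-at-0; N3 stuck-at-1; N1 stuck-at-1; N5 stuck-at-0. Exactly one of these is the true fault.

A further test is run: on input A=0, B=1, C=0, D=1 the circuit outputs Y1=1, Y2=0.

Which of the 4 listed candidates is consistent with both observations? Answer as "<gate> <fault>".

Evaluate each candidate on input A=0, B=1, C=0, D=1:
  N2 stuck-at-0: N1=0, N2=0 [stuck-at-0], N3=1, N4=0, N5=1, N6=0, N7=0, N8=1, N9=0, N10=1 → Y1=0, Y2=1 — eliminated
  N3 stuck-at-1: N1=0, N2=1, N3=1 [stuck-at-1], N4=1, N5=0, N6=1, N7=1, N8=0, N9=0, N10=0 → Y1=1, Y2=0 — matches
  N1 stuck-at-1: N1=1 [stuck-at-1], N2=0, N3=1, N4=0, N5=1, N6=0, N7=0, N8=1, N9=0, N10=1 → Y1=0, Y2=1 — eliminated
  N5 stuck-at-0: N1=0, N2=1, N3=0, N4=1, N5=0 [stuck-at-0], N6=0, N7=0, N8=1, N9=0, N10=1 → Y1=0, Y2=1 — eliminated
Only N3 stuck-at-1 reproduces the observed Y1=1, Y2=0.

N3 stuck-at-1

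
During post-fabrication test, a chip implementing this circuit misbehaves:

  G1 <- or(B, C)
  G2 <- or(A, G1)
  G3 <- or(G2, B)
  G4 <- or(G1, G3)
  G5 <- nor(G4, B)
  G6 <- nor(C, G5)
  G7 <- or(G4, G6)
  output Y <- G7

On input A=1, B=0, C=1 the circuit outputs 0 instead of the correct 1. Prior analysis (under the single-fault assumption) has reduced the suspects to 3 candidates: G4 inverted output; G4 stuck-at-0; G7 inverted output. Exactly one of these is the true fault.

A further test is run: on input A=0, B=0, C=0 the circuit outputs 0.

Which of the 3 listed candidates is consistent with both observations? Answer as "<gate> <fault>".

Evaluate each candidate on input A=0, B=0, C=0:
  G4 inverted output: G1=0, G2=0, G3=0, G4=1 [inverted output], G5=0, G6=1, G7=1 → 1 — eliminated
  G4 stuck-at-0: G1=0, G2=0, G3=0, G4=0 [stuck-at-0], G5=1, G6=0, G7=0 → 0 — matches
  G7 inverted output: G1=0, G2=0, G3=0, G4=0, G5=1, G6=0, G7=1 [inverted output] → 1 — eliminated
Only G4 stuck-at-0 reproduces the observed 0.

G4 stuck-at-0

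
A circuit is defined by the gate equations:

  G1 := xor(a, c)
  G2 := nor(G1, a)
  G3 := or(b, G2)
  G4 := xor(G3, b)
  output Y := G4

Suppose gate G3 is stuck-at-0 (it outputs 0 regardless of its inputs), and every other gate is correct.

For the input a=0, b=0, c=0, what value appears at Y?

0

Propagate with G3 forced: G1=0, G2=1, G3=0 [stuck-at-0], G4=0.
So Y = 0. (Without the fault it would be 1.)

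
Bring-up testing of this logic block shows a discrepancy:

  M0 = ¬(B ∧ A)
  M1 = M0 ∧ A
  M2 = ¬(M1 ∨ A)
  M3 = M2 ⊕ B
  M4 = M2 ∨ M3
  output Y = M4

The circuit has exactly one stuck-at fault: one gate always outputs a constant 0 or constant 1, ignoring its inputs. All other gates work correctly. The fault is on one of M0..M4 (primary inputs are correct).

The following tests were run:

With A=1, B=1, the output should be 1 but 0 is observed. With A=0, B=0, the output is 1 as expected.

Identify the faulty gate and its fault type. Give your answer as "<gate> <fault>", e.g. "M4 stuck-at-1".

Fault-free values for test 1 (A=1, B=1): M0=0, M1=0, M2=0, M3=1, M4=1, giving Y=1. Observed 0.
Test 1: faults giving observed 0 are {M3 stuck-at-0, M4 stuck-at-0}.
Test 2 (A=0, B=0): fault-free M0=1, M1=0, M2=1, M3=1, M4=1 → 1; observed 1. Eliminates M4 stuck-at-0.
Only M3 stuck-at-0 is consistent with every test.

M3 stuck-at-0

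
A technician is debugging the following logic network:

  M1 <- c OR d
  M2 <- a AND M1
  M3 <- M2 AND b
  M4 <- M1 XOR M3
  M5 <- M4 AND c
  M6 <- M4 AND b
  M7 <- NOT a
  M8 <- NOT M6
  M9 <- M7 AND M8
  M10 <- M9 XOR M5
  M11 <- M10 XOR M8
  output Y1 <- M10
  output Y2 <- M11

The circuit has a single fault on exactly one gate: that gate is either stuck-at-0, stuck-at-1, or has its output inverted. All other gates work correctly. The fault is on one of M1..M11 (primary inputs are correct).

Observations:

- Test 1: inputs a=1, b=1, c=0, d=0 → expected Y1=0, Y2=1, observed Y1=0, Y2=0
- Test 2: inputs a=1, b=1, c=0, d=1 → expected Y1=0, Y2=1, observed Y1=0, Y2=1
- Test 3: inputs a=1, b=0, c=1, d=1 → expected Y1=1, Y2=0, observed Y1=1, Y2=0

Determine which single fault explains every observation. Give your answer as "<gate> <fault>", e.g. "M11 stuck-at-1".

M2 stuck-at-1

Fault-free values for test 1 (a=1, b=1, c=0, d=0): M1=0, M2=0, M3=0, M4=0, M5=0, M6=0, M7=0, M8=1, M9=0, M10=0, M11=1, giving Y1=0, Y2=1. Observed Y1=0, Y2=0.
Test 1: faults giving observed Y1=0, Y2=0 are {M2 stuck-at-1, M2 inverted output, M3 stuck-at-1, M3 inverted output, M4 stuck-at-1, M4 inverted output, M6 stuck-at-1, M6 inverted output, M8 stuck-at-0, M8 inverted output, M11 stuck-at-0, M11 inverted output}.
Test 2 (a=1, b=1, c=0, d=1): fault-free M1=1, M2=1, M3=1, M4=0, M5=0, M6=0, M7=0, M8=1, M9=0, M10=0, M11=1 → Y1=0, Y2=1; observed Y1=0, Y2=1. Eliminates M2 inverted output, M3 inverted output, M4 stuck-at-1, M4 inverted output, M6 stuck-at-1, M6 inverted output, M8 stuck-at-0, M8 inverted output, M11 stuck-at-0, M11 inverted output.
Test 3 (a=1, b=0, c=1, d=1): fault-free M1=1, M2=1, M3=0, M4=1, M5=1, M6=0, M7=0, M8=1, M9=0, M10=1, M11=0 → Y1=1, Y2=0; observed Y1=1, Y2=0. Eliminates M3 stuck-at-1.
Only M2 stuck-at-1 is consistent with every test.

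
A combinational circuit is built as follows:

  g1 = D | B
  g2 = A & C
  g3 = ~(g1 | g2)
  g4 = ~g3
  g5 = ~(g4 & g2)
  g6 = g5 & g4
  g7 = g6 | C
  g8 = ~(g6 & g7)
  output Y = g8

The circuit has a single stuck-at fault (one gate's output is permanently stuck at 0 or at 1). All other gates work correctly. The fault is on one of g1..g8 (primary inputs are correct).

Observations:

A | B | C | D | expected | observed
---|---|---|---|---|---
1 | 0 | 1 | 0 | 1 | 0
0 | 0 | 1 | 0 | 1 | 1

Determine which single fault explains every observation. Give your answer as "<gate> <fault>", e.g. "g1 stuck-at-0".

Fault-free values for test 1 (A=1, B=0, C=1, D=0): g1=0, g2=1, g3=0, g4=1, g5=0, g6=0, g7=1, g8=1, giving Y=1. Observed 0.
Test 1: faults giving observed 0 are {g5 stuck-at-1, g6 stuck-at-1, g8 stuck-at-0}.
Test 2 (A=0, B=0, C=1, D=0): fault-free g1=0, g2=0, g3=1, g4=0, g5=1, g6=0, g7=1, g8=1 → 1; observed 1. Eliminates g6 stuck-at-1, g8 stuck-at-0.
Only g5 stuck-at-1 is consistent with every test.

g5 stuck-at-1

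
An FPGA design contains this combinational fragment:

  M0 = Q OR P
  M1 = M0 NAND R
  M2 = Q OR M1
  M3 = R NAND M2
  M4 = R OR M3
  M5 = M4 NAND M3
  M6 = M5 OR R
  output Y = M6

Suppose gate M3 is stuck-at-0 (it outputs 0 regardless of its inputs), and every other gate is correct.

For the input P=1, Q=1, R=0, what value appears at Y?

Propagate with M3 forced: M0=1, M1=1, M2=1, M3=0 [stuck-at-0], M4=0, M5=1, M6=1.
So Y = 1. (Without the fault it would be 0.)

1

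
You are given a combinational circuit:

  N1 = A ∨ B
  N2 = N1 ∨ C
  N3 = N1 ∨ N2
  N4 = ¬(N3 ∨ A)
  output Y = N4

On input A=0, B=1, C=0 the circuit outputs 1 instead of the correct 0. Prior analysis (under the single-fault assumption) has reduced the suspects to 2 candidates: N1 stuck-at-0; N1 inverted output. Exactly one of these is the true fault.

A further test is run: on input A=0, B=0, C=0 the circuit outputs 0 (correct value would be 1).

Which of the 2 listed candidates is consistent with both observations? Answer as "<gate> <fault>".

N1 inverted output

Evaluate each candidate on input A=0, B=0, C=0:
  N1 stuck-at-0: N1=0 [stuck-at-0], N2=0, N3=0, N4=1 → 1 — eliminated
  N1 inverted output: N1=1 [inverted output], N2=1, N3=1, N4=0 → 0 — matches
Only N1 inverted output reproduces the observed 0.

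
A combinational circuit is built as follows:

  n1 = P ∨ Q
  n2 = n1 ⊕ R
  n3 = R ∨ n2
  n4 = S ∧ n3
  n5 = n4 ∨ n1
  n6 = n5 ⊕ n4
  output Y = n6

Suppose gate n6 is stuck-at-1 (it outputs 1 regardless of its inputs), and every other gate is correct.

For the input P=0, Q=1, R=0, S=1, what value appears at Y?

1

Propagate with n6 forced: n1=1, n2=1, n3=1, n4=1, n5=1, n6=1 [stuck-at-1].
So Y = 1. (Without the fault it would be 0.)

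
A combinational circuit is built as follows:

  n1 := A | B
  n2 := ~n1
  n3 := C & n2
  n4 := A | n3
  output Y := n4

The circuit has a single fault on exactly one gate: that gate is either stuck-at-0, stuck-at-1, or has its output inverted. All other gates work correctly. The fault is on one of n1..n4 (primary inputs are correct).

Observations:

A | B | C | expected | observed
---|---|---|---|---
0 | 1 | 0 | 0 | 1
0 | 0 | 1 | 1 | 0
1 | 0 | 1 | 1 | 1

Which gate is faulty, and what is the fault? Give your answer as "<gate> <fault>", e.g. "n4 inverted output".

Fault-free values for test 1 (A=0, B=1, C=0): n1=1, n2=0, n3=0, n4=0, giving Y=0. Observed 1.
Test 1: faults giving observed 1 are {n3 stuck-at-1, n3 inverted output, n4 stuck-at-1, n4 inverted output}.
Test 2 (A=0, B=0, C=1): fault-free n1=0, n2=1, n3=1, n4=1 → 1; observed 0. Eliminates n3 stuck-at-1, n4 stuck-at-1.
Test 3 (A=1, B=0, C=1): fault-free n1=1, n2=0, n3=0, n4=1 → 1; observed 1. Eliminates n4 inverted output.
Only n3 inverted output is consistent with every test.

n3 inverted output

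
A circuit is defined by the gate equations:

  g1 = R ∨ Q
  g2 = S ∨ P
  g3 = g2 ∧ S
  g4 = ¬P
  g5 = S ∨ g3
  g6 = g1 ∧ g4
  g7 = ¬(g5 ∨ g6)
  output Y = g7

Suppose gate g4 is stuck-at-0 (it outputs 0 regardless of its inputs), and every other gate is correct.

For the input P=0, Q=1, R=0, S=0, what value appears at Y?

Propagate with g4 forced: g1=1, g2=0, g3=0, g4=0 [stuck-at-0], g5=0, g6=0, g7=1.
So Y = 1. (Without the fault it would be 0.)

1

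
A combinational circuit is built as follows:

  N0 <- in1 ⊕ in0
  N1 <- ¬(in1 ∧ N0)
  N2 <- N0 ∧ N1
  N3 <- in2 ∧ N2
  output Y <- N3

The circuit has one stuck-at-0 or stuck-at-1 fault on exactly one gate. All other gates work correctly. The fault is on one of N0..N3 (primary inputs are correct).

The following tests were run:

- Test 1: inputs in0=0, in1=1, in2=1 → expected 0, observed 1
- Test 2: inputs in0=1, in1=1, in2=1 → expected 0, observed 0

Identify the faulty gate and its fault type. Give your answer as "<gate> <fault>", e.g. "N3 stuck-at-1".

N1 stuck-at-1

Fault-free values for test 1 (in0=0, in1=1, in2=1): N0=1, N1=0, N2=0, N3=0, giving Y=0. Observed 1.
Test 1: faults giving observed 1 are {N1 stuck-at-1, N2 stuck-at-1, N3 stuck-at-1}.
Test 2 (in0=1, in1=1, in2=1): fault-free N0=0, N1=1, N2=0, N3=0 → 0; observed 0. Eliminates N2 stuck-at-1, N3 stuck-at-1.
Only N1 stuck-at-1 is consistent with every test.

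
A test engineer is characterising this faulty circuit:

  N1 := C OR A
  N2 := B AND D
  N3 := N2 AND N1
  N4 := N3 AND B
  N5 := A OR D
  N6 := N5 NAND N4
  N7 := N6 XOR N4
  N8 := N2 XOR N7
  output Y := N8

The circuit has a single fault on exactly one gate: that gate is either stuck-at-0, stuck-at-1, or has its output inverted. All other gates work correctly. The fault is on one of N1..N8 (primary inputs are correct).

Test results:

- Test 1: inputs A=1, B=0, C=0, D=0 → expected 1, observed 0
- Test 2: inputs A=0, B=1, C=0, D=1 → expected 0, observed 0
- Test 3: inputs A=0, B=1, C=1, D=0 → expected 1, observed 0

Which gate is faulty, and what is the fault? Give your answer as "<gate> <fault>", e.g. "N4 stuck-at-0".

Fault-free values for test 1 (A=1, B=0, C=0, D=0): N1=1, N2=0, N3=0, N4=0, N5=1, N6=1, N7=1, N8=1, giving Y=1. Observed 0.
Test 1: faults giving observed 0 are {N2 stuck-at-1, N2 inverted output, N6 stuck-at-0, N6 inverted output, N7 stuck-at-0, N7 inverted output, N8 stuck-at-0, N8 inverted output}.
Test 2 (A=0, B=1, C=0, D=1): fault-free N1=0, N2=1, N3=0, N4=0, N5=1, N6=1, N7=1, N8=0 → 0; observed 0. Eliminates N2 inverted output, N6 stuck-at-0, N6 inverted output, N7 stuck-at-0, N7 inverted output, N8 inverted output.
Test 3 (A=0, B=1, C=1, D=0): fault-free N1=1, N2=0, N3=0, N4=0, N5=0, N6=1, N7=1, N8=1 → 1; observed 0. Eliminates N2 stuck-at-1.
Only N8 stuck-at-0 is consistent with every test.

N8 stuck-at-0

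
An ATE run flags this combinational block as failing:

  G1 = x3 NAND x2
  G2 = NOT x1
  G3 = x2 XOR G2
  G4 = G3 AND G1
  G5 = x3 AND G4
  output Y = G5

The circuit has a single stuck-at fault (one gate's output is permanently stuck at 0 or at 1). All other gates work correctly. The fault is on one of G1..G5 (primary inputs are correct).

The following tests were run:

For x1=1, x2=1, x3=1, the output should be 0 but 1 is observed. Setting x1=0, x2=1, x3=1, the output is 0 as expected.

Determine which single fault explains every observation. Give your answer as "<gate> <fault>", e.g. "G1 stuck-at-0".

Fault-free values for test 1 (x1=1, x2=1, x3=1): G1=0, G2=0, G3=1, G4=0, G5=0, giving Y=0. Observed 1.
Test 1: faults giving observed 1 are {G1 stuck-at-1, G4 stuck-at-1, G5 stuck-at-1}.
Test 2 (x1=0, x2=1, x3=1): fault-free G1=0, G2=1, G3=0, G4=0, G5=0 → 0; observed 0. Eliminates G4 stuck-at-1, G5 stuck-at-1.
Only G1 stuck-at-1 is consistent with every test.

G1 stuck-at-1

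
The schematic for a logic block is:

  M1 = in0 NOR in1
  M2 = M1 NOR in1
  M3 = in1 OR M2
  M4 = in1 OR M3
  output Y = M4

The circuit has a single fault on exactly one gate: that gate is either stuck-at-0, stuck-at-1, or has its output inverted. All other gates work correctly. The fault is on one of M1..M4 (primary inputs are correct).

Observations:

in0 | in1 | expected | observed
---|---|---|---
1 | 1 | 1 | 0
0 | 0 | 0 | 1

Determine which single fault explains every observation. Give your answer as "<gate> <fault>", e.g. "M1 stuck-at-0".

M4 inverted output

Fault-free values for test 1 (in0=1, in1=1): M1=0, M2=0, M3=1, M4=1, giving Y=1. Observed 0.
Test 1: faults giving observed 0 are {M4 stuck-at-0, M4 inverted output}.
Test 2 (in0=0, in1=0): fault-free M1=1, M2=0, M3=0, M4=0 → 0; observed 1. Eliminates M4 stuck-at-0.
Only M4 inverted output is consistent with every test.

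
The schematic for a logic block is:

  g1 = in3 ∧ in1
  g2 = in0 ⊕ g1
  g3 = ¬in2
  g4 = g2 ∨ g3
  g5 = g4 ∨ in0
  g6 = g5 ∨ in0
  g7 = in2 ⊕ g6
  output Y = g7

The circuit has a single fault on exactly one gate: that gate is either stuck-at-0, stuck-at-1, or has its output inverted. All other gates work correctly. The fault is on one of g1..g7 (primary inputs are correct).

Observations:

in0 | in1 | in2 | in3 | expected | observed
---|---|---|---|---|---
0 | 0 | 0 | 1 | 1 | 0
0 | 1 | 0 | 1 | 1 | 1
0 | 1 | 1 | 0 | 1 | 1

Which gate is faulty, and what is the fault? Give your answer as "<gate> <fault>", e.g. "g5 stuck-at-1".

Fault-free values for test 1 (in0=0, in1=0, in2=0, in3=1): g1=0, g2=0, g3=1, g4=1, g5=1, g6=1, g7=1, giving Y=1. Observed 0.
Test 1: faults giving observed 0 are {g3 stuck-at-0, g3 inverted output, g4 stuck-at-0, g4 inverted output, g5 stuck-at-0, g5 inverted output, g6 stuck-at-0, g6 inverted output, g7 stuck-at-0, g7 inverted output}.
Test 2 (in0=0, in1=1, in2=0, in3=1): fault-free g1=1, g2=1, g3=1, g4=1, g5=1, g6=1, g7=1 → 1; observed 1. Eliminates g4 stuck-at-0, g4 inverted output, g5 stuck-at-0, g5 inverted output, g6 stuck-at-0, g6 inverted output, g7 stuck-at-0, g7 inverted output.
Test 3 (in0=0, in1=1, in2=1, in3=0): fault-free g1=0, g2=0, g3=0, g4=0, g5=0, g6=0, g7=1 → 1; observed 1. Eliminates g3 inverted output.
Only g3 stuck-at-0 is consistent with every test.

g3 stuck-at-0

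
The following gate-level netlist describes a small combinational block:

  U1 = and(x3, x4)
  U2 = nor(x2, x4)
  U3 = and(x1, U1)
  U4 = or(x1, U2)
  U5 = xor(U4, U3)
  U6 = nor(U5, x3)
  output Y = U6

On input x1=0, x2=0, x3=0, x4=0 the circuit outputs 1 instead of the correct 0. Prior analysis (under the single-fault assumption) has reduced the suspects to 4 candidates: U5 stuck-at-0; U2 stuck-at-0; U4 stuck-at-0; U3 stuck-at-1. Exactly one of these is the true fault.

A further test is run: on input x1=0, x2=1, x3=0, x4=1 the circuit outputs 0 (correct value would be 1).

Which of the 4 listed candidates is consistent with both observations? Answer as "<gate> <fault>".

Evaluate each candidate on input x1=0, x2=1, x3=0, x4=1:
  U5 stuck-at-0: U1=0, U2=0, U3=0, U4=0, U5=0 [stuck-at-0], U6=1 → 1 — eliminated
  U2 stuck-at-0: U1=0, U2=0 [stuck-at-0], U3=0, U4=0, U5=0, U6=1 → 1 — eliminated
  U4 stuck-at-0: U1=0, U2=0, U3=0, U4=0 [stuck-at-0], U5=0, U6=1 → 1 — eliminated
  U3 stuck-at-1: U1=0, U2=0, U3=1 [stuck-at-1], U4=0, U5=1, U6=0 → 0 — matches
Only U3 stuck-at-1 reproduces the observed 0.

U3 stuck-at-1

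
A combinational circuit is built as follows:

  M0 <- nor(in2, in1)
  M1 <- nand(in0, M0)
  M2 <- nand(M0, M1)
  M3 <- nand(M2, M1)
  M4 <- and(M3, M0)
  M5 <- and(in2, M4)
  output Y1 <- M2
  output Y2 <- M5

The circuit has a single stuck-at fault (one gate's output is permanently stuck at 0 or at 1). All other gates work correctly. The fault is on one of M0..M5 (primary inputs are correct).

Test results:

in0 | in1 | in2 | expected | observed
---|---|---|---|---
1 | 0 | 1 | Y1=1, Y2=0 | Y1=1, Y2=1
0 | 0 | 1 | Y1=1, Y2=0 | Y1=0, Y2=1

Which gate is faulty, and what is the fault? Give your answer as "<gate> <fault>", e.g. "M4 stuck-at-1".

M0 stuck-at-1

Fault-free values for test 1 (in0=1, in1=0, in2=1): M0=0, M1=1, M2=1, M3=0, M4=0, M5=0, giving Y1=1, Y2=0. Observed Y1=1, Y2=1.
Test 1: faults giving observed Y1=1, Y2=1 are {M0 stuck-at-1, M4 stuck-at-1, M5 stuck-at-1}.
Test 2 (in0=0, in1=0, in2=1): fault-free M0=0, M1=1, M2=1, M3=0, M4=0, M5=0 → Y1=1, Y2=0; observed Y1=0, Y2=1. Eliminates M4 stuck-at-1, M5 stuck-at-1.
Only M0 stuck-at-1 is consistent with every test.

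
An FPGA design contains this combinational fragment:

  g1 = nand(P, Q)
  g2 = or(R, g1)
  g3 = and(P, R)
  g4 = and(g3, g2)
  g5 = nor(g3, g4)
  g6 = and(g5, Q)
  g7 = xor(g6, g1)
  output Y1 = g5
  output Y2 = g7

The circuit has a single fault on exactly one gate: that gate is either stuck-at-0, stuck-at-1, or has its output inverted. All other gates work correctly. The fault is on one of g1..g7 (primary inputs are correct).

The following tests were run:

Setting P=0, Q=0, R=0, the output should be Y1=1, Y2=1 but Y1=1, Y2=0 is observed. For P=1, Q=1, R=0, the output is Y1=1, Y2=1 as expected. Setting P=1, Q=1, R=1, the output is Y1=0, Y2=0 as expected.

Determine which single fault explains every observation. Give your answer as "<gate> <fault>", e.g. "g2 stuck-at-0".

g1 stuck-at-0

Fault-free values for test 1 (P=0, Q=0, R=0): g1=1, g2=1, g3=0, g4=0, g5=1, g6=0, g7=1, giving Y1=1, Y2=1. Observed Y1=1, Y2=0.
Test 1: faults giving observed Y1=1, Y2=0 are {g1 stuck-at-0, g1 inverted output, g6 stuck-at-1, g6 inverted output, g7 stuck-at-0, g7 inverted output}.
Test 2 (P=1, Q=1, R=0): fault-free g1=0, g2=0, g3=0, g4=0, g5=1, g6=1, g7=1 → Y1=1, Y2=1; observed Y1=1, Y2=1. Eliminates g1 inverted output, g6 inverted output, g7 stuck-at-0, g7 inverted output.
Test 3 (P=1, Q=1, R=1): fault-free g1=0, g2=1, g3=1, g4=1, g5=0, g6=0, g7=0 → Y1=0, Y2=0; observed Y1=0, Y2=0. Eliminates g6 stuck-at-1.
Only g1 stuck-at-0 is consistent with every test.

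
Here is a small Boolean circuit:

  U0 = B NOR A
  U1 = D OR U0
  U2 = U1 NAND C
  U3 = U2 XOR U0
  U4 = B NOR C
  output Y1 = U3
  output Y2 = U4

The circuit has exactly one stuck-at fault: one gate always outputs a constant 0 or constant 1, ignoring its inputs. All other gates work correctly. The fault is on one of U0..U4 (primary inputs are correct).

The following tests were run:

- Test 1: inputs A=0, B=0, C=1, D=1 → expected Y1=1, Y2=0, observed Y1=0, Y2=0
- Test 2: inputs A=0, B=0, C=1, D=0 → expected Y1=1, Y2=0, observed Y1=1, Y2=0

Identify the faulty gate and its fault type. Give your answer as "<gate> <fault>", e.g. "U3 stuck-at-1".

Fault-free values for test 1 (A=0, B=0, C=1, D=1): U0=1, U1=1, U2=0, U3=1, U4=0, giving Y1=1, Y2=0. Observed Y1=0, Y2=0.
Test 1: faults giving observed Y1=0, Y2=0 are {U0 stuck-at-0, U1 stuck-at-0, U2 stuck-at-1, U3 stuck-at-0}.
Test 2 (A=0, B=0, C=1, D=0): fault-free U0=1, U1=1, U2=0, U3=1, U4=0 → Y1=1, Y2=0; observed Y1=1, Y2=0. Eliminates U1 stuck-at-0, U2 stuck-at-1, U3 stuck-at-0.
Only U0 stuck-at-0 is consistent with every test.

U0 stuck-at-0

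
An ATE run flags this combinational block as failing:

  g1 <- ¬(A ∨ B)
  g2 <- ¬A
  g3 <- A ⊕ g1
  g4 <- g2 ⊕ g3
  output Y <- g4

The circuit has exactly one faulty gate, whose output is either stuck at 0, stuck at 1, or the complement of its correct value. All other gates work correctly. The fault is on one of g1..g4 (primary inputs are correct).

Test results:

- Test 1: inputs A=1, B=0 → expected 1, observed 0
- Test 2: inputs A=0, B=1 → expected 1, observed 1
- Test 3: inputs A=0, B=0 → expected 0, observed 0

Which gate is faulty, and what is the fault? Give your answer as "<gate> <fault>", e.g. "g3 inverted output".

Fault-free values for test 1 (A=1, B=0): g1=0, g2=0, g3=1, g4=1, giving Y=1. Observed 0.
Test 1: faults giving observed 0 are {g1 stuck-at-1, g1 inverted output, g2 stuck-at-1, g2 inverted output, g3 stuck-at-0, g3 inverted output, g4 stuck-at-0, g4 inverted output}.
Test 2 (A=0, B=1): fault-free g1=0, g2=1, g3=0, g4=1 → 1; observed 1. Eliminates g1 stuck-at-1, g1 inverted output, g2 inverted output, g3 inverted output, g4 stuck-at-0, g4 inverted output.
Test 3 (A=0, B=0): fault-free g1=1, g2=1, g3=1, g4=0 → 0; observed 0. Eliminates g3 stuck-at-0.
Only g2 stuck-at-1 is consistent with every test.

g2 stuck-at-1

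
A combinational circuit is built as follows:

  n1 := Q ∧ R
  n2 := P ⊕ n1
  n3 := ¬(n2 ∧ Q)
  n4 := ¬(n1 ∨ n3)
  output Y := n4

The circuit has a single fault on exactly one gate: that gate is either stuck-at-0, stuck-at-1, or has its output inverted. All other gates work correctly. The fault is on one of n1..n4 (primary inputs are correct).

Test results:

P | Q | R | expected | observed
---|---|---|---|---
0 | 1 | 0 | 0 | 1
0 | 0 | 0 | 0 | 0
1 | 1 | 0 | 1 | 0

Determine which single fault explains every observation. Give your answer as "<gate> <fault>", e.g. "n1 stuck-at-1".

Fault-free values for test 1 (P=0, Q=1, R=0): n1=0, n2=0, n3=1, n4=0, giving Y=0. Observed 1.
Test 1: faults giving observed 1 are {n2 stuck-at-1, n2 inverted output, n3 stuck-at-0, n3 inverted output, n4 stuck-at-1, n4 inverted output}.
Test 2 (P=0, Q=0, R=0): fault-free n1=0, n2=0, n3=1, n4=0 → 0; observed 0. Eliminates n3 stuck-at-0, n3 inverted output, n4 stuck-at-1, n4 inverted output.
Test 3 (P=1, Q=1, R=0): fault-free n1=0, n2=1, n3=0, n4=1 → 1; observed 0. Eliminates n2 stuck-at-1.
Only n2 inverted output is consistent with every test.

n2 inverted output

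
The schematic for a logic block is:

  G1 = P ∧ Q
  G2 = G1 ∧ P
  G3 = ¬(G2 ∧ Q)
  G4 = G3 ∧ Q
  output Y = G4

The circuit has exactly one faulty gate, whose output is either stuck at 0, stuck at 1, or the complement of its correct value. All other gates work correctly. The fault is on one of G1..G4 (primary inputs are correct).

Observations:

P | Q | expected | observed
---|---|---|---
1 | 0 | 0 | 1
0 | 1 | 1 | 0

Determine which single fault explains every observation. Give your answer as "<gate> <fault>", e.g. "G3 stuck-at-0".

G4 inverted output

Fault-free values for test 1 (P=1, Q=0): G1=0, G2=0, G3=1, G4=0, giving Y=0. Observed 1.
Test 1: faults giving observed 1 are {G4 stuck-at-1, G4 inverted output}.
Test 2 (P=0, Q=1): fault-free G1=0, G2=0, G3=1, G4=1 → 1; observed 0. Eliminates G4 stuck-at-1.
Only G4 inverted output is consistent with every test.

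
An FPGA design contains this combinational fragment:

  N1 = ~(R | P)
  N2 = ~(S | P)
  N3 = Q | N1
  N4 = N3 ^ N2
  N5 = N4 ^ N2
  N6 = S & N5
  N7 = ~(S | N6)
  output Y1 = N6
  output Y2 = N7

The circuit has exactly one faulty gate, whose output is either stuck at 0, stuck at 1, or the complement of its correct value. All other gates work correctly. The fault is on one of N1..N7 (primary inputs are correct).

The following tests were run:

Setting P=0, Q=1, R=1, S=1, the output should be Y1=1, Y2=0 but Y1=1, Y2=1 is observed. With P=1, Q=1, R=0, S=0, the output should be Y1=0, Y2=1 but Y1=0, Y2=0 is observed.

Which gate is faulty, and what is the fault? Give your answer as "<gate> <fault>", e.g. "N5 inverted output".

Fault-free values for test 1 (P=0, Q=1, R=1, S=1): N1=0, N2=0, N3=1, N4=1, N5=1, N6=1, N7=0, giving Y1=1, Y2=0. Observed Y1=1, Y2=1.
Test 1: faults giving observed Y1=1, Y2=1 are {N7 stuck-at-1, N7 inverted output}.
Test 2 (P=1, Q=1, R=0, S=0): fault-free N1=0, N2=0, N3=1, N4=1, N5=1, N6=0, N7=1 → Y1=0, Y2=1; observed Y1=0, Y2=0. Eliminates N7 stuck-at-1.
Only N7 inverted output is consistent with every test.

N7 inverted output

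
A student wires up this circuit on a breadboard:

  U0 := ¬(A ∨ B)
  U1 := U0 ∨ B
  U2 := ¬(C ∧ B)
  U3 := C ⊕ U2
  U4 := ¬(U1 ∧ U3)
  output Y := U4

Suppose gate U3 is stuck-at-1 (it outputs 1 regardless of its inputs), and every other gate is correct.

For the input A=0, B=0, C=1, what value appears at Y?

0

Propagate with U3 forced: U0=1, U1=1, U2=1, U3=1 [stuck-at-1], U4=0.
So Y = 0. (Without the fault it would be 1.)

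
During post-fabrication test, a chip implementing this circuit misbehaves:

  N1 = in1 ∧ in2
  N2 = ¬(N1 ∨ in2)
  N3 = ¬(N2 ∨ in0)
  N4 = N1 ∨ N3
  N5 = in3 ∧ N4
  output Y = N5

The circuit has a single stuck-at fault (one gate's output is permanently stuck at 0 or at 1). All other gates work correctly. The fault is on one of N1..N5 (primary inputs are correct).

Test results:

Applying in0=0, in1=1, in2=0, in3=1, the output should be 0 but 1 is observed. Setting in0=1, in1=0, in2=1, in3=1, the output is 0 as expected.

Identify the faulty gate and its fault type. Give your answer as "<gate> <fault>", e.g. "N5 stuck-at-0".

Fault-free values for test 1 (in0=0, in1=1, in2=0, in3=1): N1=0, N2=1, N3=0, N4=0, N5=0, giving Y=0. Observed 1.
Test 1: faults giving observed 1 are {N1 stuck-at-1, N2 stuck-at-0, N3 stuck-at-1, N4 stuck-at-1, N5 stuck-at-1}.
Test 2 (in0=1, in1=0, in2=1, in3=1): fault-free N1=0, N2=0, N3=0, N4=0, N5=0 → 0; observed 0. Eliminates N1 stuck-at-1, N3 stuck-at-1, N4 stuck-at-1, N5 stuck-at-1.
Only N2 stuck-at-0 is consistent with every test.

N2 stuck-at-0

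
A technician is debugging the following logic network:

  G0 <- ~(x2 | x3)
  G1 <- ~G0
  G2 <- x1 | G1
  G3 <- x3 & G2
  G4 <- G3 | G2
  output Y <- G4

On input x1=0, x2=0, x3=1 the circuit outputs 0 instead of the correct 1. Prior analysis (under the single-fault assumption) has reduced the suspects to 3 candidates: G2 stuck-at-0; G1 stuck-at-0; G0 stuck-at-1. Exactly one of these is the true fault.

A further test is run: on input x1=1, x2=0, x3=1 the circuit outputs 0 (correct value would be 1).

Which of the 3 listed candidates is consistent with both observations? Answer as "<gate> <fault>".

Evaluate each candidate on input x1=1, x2=0, x3=1:
  G2 stuck-at-0: G0=0, G1=1, G2=0 [stuck-at-0], G3=0, G4=0 → 0 — matches
  G1 stuck-at-0: G0=0, G1=0 [stuck-at-0], G2=1, G3=1, G4=1 → 1 — eliminated
  G0 stuck-at-1: G0=1 [stuck-at-1], G1=0, G2=1, G3=1, G4=1 → 1 — eliminated
Only G2 stuck-at-0 reproduces the observed 0.

G2 stuck-at-0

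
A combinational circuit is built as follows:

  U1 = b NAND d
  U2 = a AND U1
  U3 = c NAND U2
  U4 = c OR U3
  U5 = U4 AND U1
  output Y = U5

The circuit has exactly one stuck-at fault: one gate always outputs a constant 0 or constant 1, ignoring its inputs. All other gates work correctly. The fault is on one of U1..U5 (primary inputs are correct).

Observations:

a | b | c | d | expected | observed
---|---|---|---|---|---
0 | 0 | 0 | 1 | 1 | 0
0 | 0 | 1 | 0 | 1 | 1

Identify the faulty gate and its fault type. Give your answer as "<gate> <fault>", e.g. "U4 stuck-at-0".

Fault-free values for test 1 (a=0, b=0, c=0, d=1): U1=1, U2=0, U3=1, U4=1, U5=1, giving Y=1. Observed 0.
Test 1: faults giving observed 0 are {U1 stuck-at-0, U3 stuck-at-0, U4 stuck-at-0, U5 stuck-at-0}.
Test 2 (a=0, b=0, c=1, d=0): fault-free U1=1, U2=0, U3=1, U4=1, U5=1 → 1; observed 1. Eliminates U1 stuck-at-0, U4 stuck-at-0, U5 stuck-at-0.
Only U3 stuck-at-0 is consistent with every test.

U3 stuck-at-0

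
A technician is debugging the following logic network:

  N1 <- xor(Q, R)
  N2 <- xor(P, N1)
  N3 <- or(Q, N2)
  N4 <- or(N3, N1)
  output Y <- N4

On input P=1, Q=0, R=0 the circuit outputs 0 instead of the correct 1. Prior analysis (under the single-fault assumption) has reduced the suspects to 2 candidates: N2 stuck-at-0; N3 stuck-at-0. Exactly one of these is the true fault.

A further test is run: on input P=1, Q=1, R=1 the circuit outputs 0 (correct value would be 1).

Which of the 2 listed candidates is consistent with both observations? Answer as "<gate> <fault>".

N3 stuck-at-0

Evaluate each candidate on input P=1, Q=1, R=1:
  N2 stuck-at-0: N1=0, N2=0 [stuck-at-0], N3=1, N4=1 → 1 — eliminated
  N3 stuck-at-0: N1=0, N2=1, N3=0 [stuck-at-0], N4=0 → 0 — matches
Only N3 stuck-at-0 reproduces the observed 0.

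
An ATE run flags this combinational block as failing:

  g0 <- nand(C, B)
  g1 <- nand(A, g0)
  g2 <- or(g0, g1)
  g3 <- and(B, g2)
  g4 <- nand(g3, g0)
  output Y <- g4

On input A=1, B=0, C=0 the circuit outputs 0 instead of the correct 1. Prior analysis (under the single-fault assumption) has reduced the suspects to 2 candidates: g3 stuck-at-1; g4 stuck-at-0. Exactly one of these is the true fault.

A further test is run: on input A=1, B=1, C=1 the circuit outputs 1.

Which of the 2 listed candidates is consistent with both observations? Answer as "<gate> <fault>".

g3 stuck-at-1

Evaluate each candidate on input A=1, B=1, C=1:
  g3 stuck-at-1: g0=0, g1=1, g2=1, g3=1 [stuck-at-1], g4=1 → 1 — matches
  g4 stuck-at-0: g0=0, g1=1, g2=1, g3=1, g4=0 [stuck-at-0] → 0 — eliminated
Only g3 stuck-at-1 reproduces the observed 1.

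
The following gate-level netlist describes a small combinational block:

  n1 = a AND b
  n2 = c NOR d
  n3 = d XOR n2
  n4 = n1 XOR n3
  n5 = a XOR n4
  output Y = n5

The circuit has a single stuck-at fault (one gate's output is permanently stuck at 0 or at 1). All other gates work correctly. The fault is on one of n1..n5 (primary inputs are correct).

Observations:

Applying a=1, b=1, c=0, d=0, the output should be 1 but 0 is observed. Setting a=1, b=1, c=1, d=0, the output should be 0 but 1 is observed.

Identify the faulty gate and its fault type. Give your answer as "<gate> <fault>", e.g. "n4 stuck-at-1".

Fault-free values for test 1 (a=1, b=1, c=0, d=0): n1=1, n2=1, n3=1, n4=0, n5=1, giving Y=1. Observed 0.
Test 1: faults giving observed 0 are {n1 stuck-at-0, n2 stuck-at-0, n3 stuck-at-0, n4 stuck-at-1, n5 stuck-at-0}.
Test 2 (a=1, b=1, c=1, d=0): fault-free n1=1, n2=0, n3=0, n4=1, n5=0 → 0; observed 1. Eliminates n2 stuck-at-0, n3 stuck-at-0, n4 stuck-at-1, n5 stuck-at-0.
Only n1 stuck-at-0 is consistent with every test.

n1 stuck-at-0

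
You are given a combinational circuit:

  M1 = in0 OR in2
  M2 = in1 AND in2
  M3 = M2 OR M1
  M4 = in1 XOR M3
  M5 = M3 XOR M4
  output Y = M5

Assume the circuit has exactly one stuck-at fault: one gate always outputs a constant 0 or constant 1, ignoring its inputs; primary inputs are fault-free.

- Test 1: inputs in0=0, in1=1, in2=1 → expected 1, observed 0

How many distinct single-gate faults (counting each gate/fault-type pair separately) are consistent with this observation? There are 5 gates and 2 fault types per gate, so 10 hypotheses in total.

2

Fault-free: M1=1, M2=1, M3=1, M4=0, M5=1 → 1. Observed 0.
  M1 stuck-at-0: output 1 ✗
  M1 stuck-at-1: output 1 ✗
  M2 stuck-at-0: output 1 ✗
  M2 stuck-at-1: output 1 ✗
  M3 stuck-at-0: output 1 ✗
  M3 stuck-at-1: output 1 ✗
  M4 stuck-at-0: output 1 ✗
  M4 stuck-at-1: output 0 ✓
  M5 stuck-at-0: output 0 ✓
  M5 stuck-at-1: output 1 ✗
Consistent faults: {M4 stuck-at-1, M5 stuck-at-0} — 2 in all.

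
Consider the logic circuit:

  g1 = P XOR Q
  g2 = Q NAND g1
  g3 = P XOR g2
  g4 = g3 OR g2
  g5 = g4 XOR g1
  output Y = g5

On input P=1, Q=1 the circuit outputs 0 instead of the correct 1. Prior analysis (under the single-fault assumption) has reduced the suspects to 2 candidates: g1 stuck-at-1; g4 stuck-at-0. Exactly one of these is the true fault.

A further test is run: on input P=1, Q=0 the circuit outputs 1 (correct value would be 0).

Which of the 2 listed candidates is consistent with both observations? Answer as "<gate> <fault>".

Evaluate each candidate on input P=1, Q=0:
  g1 stuck-at-1: g1=1 [stuck-at-1], g2=1, g3=0, g4=1, g5=0 → 0 — eliminated
  g4 stuck-at-0: g1=1, g2=1, g3=0, g4=0 [stuck-at-0], g5=1 → 1 — matches
Only g4 stuck-at-0 reproduces the observed 1.

g4 stuck-at-0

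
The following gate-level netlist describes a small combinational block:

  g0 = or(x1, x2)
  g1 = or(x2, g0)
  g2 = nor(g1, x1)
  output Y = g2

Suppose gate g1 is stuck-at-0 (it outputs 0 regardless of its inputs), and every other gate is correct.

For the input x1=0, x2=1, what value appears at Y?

Propagate with g1 forced: g0=1, g1=0 [stuck-at-0], g2=1.
So Y = 1. (Without the fault it would be 0.)

1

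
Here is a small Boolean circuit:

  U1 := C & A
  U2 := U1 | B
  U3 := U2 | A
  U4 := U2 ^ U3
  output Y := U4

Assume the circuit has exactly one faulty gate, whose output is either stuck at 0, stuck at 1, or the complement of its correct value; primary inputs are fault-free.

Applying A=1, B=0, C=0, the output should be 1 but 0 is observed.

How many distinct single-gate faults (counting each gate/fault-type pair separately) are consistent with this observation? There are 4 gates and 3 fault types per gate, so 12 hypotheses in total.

8

Fault-free: U1=0, U2=0, U3=1, U4=1 → 1. Observed 0.
  U1 stuck-at-0: output 1 ✗
  U1 stuck-at-1: output 0 ✓
  U1 inverted output: output 0 ✓
  U2 stuck-at-0: output 1 ✗
  U2 stuck-at-1: output 0 ✓
  U2 inverted output: output 0 ✓
  U3 stuck-at-0: output 0 ✓
  U3 stuck-at-1: output 1 ✗
  U3 inverted output: output 0 ✓
  U4 stuck-at-0: output 0 ✓
  U4 stuck-at-1: output 1 ✗
  U4 inverted output: output 0 ✓
Consistent faults: {U1 stuck-at-1, U1 inverted output, U2 stuck-at-1, U2 inverted output, U3 stuck-at-0, U3 inverted output, U4 stuck-at-0, U4 inverted output} — 8 in all.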